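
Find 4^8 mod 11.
By repeated squaring mod 11: 4^{1}≡4, 4^{2}≡5, 4^{4}≡3, 4^{8}≡9. So 4^{8} ≡ 9 mod 11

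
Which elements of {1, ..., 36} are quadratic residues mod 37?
Quadratic residues modulo 37: {1, 3, 4, 7, 9, 10, 11, 12, 16, 21, 25, 26, 27, 28, 30, 33, 34, 36}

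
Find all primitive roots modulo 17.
There are φ(16) = 8 primitive roots mod 17: {3, 5, 6, 7, 10, 11, 12, 14}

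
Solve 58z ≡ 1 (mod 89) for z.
Since 89 is prime, by Fermat 58^(-1) ≡ 58^{87} ≡ 66 (mod 89). Verify: 58 × 66 = 3828 ≡ 1 (mod 89)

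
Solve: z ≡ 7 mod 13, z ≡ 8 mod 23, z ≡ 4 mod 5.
M = 13 × 23 × 5 = 1495. M₁ = 115, y₁ ≡ 6 mod 13. M₂ = 65, y₂ ≡ 17 mod 23. M₃ = 299, y₃ ≡ 4 mod 5. z = 7×115×6 + 8×65×17 + 4×299×4 ≡ 514 mod 1495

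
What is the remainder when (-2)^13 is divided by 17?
By repeated squaring (mod 17): (-2)^{1}≡15, (-2)^{2}≡4, (-2)^{4}≡16, (-2)^{8}≡1. Then (-2)^{13} = (-2)^{8+4+1} ≡ 1 × 16 × 15 ≡ 2 (mod 17)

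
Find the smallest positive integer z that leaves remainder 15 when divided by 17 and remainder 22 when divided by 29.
M = 17 × 29 = 493. M₁ = 29, y₁ ≡ 10 (mod 17). M₂ = 17, y₂ ≡ 12 (mod 29). z = 15×29×10 + 22×17×12 ≡ 457 (mod 493)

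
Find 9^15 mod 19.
By repeated squaring mod 19: 9^{1}≡9, 9^{2}≡5, 9^{4}≡6, 9^{8}≡17. Then 9^{15} = 9^{8+4+2+1} ≡ 17 × 6 × 5 × 9 ≡ 11 mod 19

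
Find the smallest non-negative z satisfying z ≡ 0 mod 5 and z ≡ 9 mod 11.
M = 5 × 11 = 55. M₁ = 11, y₁ ≡ 1 mod 5. M₂ = 5, y₂ ≡ 9 mod 11. z = 0×11×1 + 9×5×9 ≡ 20 mod 55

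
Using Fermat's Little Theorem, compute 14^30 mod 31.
By Fermat's Little Theorem, 14^{30} ≡ 1 mod 31 since 31 is prime and gcd(14, 31) = 1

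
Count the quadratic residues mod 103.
The squaring map on Z_103* is 2-to-1, so there are (102)/2 = 51 QRs.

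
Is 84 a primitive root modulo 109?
84^{54} ≡ 1 mod 109 and 54 < 108, so ord_109(84) = 54 ≠ 108 and 84 is not a primitive root.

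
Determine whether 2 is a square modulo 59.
By Euler's criterion: 2^{29} ≡ 58 (mod 59). Since this equals -1 (≡ 58), 2 is not a QR.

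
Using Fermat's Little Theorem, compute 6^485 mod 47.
By Fermat: 6^{46} ≡ 1 (mod 47). 485 ≡ 25 (mod 46). So 6^{485} ≡ 6^{25} ≡ 36 (mod 47)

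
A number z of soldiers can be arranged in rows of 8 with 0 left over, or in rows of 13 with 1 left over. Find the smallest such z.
M = 8 × 13 = 104. M₁ = 13, y₁ ≡ 5 (mod 8). M₂ = 8, y₂ ≡ 5 (mod 13). z = 0×13×5 + 1×8×5 ≡ 40 (mod 104)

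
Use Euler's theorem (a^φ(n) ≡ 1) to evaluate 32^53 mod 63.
By Euler: 32^{36} ≡ 1 (mod 63) since gcd(32, 63) = 1. 53 = 1×36 + 17. So 32^{53} ≡ 32^{17} ≡ 2 (mod 63)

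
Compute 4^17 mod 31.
By repeated squaring mod 31: 4^{1}≡4, 4^{2}≡16, 4^{4}≡8, 4^{8}≡2, 4^{16}≡4. Then 4^{17} = 4^{16+1} ≡ 4 × 4 ≡ 16 mod 31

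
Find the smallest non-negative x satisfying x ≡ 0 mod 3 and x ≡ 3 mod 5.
M = 3 × 5 = 15. M₁ = 5, y₁ ≡ 2 mod 3. M₂ = 3, y₂ ≡ 2 mod 5. x = 0×5×2 + 3×3×2 ≡ 3 mod 15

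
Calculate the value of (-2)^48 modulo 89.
By repeated squaring (mod 89): (-2)^{1}≡87, (-2)^{2}≡4, (-2)^{4}≡16, (-2)^{8}≡78, (-2)^{16}≡32, (-2)^{32}≡45. Then (-2)^{48} = (-2)^{32+16} ≡ 45 × 32 ≡ 16 (mod 89)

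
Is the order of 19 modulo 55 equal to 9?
Powers of 19 mod 55: 19^1≡19, 19^2≡31, 19^3≡39, 19^4≡26, 19^5≡54, 19^6≡36, 19^7≡24, 19^8≡16, 19^9≡29, 19^10≡1. 19^9≡29≢1, so ord ≠ 9. No, the actual order is 10.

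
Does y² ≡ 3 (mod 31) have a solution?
By Euler's criterion: 3^{15} ≡ 30 (mod 31). Since this equals -1 (≡ 30), 3 is not a QR.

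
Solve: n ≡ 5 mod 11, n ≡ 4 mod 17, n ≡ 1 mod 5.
M = 11 × 17 × 5 = 935. M₁ = 85, y₁ ≡ 7 mod 11. M₂ = 55, y₂ ≡ 13 mod 17. M₃ = 187, y₃ ≡ 3 mod 5. n = 5×85×7 + 4×55×13 + 1×187×3 ≡ 786 mod 935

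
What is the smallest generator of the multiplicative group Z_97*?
g = 5. Powers: [5, 25, 28, 43, 21, 8, ...] generates all 96 non-zero residues.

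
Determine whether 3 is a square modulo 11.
By Euler's criterion: 3^{5} ≡ 1 (mod 11). Since this equals 1, 3 is a QR.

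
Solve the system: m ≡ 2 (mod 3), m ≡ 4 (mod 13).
M = 3 × 13 = 39. M₁ = 13, y₁ ≡ 1 (mod 3). M₂ = 3, y₂ ≡ 9 (mod 13). m = 2×13×1 + 4×3×9 ≡ 17 (mod 39)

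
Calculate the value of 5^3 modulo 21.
5^{3} = 125 ≡ 20 mod 21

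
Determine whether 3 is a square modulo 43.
By Euler's criterion: 3^{21} ≡ 42 (mod 43). Since this equals -1 (≡ 42), 3 is not a QR.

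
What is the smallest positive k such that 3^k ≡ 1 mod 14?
Powers of 3 mod 14: 3^1≡3, 3^2≡9, 3^3≡13, 3^4≡11, 3^5≡5, 3^6≡1. ord_14(3) = 6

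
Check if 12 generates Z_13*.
12^{2} ≡ 1 mod 13 and 2 < 12, so ord_13(12) = 2 ≠ 12 and 12 is not a primitive root.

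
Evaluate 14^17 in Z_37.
By repeated squaring mod 37: 14^{1}≡14, 14^{2}≡11, 14^{4}≡10, 14^{8}≡26, 14^{16}≡10. Then 14^{17} = 14^{16+1} ≡ 10 × 14 ≡ 29 mod 37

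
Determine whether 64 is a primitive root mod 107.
64^{53} ≡ 1 mod 107 and 53 < 106, so ord_107(64) = 53 ≠ 106 and 64 is not a primitive root.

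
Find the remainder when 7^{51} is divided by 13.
By Fermat: 7^{12} ≡ 1 mod 13. 51 = 4×12 + 3. So 7^{51} ≡ 7^{3} ≡ 5 mod 13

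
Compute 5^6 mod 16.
By repeated squaring (mod 16): 5^{1}≡5, 5^{2}≡9, 5^{4}≡1. Then 5^{6} = 5^{4+2} ≡ 1 × 9 ≡ 9 (mod 16)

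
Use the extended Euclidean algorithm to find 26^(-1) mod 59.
Extended GCD: 26(25) + 59(-11) = 1. So 26^(-1) ≡ 25 (mod 59). Verify: 26 × 25 = 650 ≡ 1 (mod 59)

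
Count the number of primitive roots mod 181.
Number of primitive roots mod 181 = φ(p-1) = φ(180) = 48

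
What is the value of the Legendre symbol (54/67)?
(54/67) = 54^{33} mod 67 = 1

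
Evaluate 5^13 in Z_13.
Using Fermat: 5^{12} ≡ 1 (mod 13). 13 ≡ 1 (mod 12). So 5^{13} ≡ 5^{1} ≡ 5 (mod 13)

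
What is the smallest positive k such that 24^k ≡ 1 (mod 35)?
Powers of 24 mod 35: 24^1≡24, 24^2≡16, 24^3≡34, 24^4≡11, 24^5≡19, 24^6≡1. So the order of 24 is 6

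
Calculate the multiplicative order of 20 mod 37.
Powers of 20 mod 37: 20^1≡20, 20^2≡30, 20^3≡8, 20^4≡12, 20^5≡18, 20^6≡27, 20^7≡22, 20^8≡33, 20^9≡31, 20^10≡28, 20^11≡5, 20^12≡26, 20^13≡2, 20^14≡3, 20^15≡23, 20^16≡16, 20^17≡24, 20^18≡36, 20^19≡17, 20^20≡7, 20^21≡29, 20^22≡25, 20^23≡19, 20^24≡10, 20^25≡15, 20^26≡4, 20^27≡6, 20^28≡9, 20^29≡32, 20^30≡11, 20^31≡35, 20^32≡34, 20^33≡14, 20^34≡21, 20^35≡13, 20^36≡1. Order = 36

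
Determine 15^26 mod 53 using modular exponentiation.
By repeated squaring mod 53: 15^{1}≡15, 15^{2}≡13, 15^{4}≡10, 15^{8}≡47, 15^{16}≡36. Then 15^{26} = 15^{16+8+2} ≡ 36 × 47 × 13 ≡ 1 mod 53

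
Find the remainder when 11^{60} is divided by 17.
By Fermat: 11^{16} ≡ 1 (mod 17). 60 = 3×16 + 12. So 11^{60} ≡ 11^{12} ≡ 13 (mod 17)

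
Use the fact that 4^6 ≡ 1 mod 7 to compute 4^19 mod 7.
By Fermat: 4^{6} ≡ 1 mod 7. 19 = 3×6 + 1. So 4^{19} ≡ 4^{1} ≡ 4 mod 7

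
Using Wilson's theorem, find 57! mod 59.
(58)! = (57)! × (58) ≡ -1 mod 59. So (57)! ≡ -1 × (58)^(-1) ≡ (-1)×(-1) = 1 mod 59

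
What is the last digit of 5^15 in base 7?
Using Fermat: 5^{6} ≡ 1 (mod 7). 15 ≡ 3 (mod 6). So 5^{15} ≡ 5^{3} ≡ 6 (mod 7)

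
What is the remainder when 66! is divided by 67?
By Wilson's theorem, (66)! ≡ -1 ≡ 66 mod 67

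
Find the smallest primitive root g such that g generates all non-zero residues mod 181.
g = 2. For each prime q|180: 2^{90}≡180, 2^{60}≡48, 2^{36}≡59, none ≡ 1, so ord_181(2) = 180 and 2 is a primitive root.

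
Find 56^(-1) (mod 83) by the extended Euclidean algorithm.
Extended GCD: 56(-40) + 83(27) = 1. So 56^(-1) ≡ -40 ≡ 43 (mod 83). Verify: 56 × 43 = 2408 ≡ 1 (mod 83)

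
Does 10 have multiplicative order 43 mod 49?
Powers of 10 mod 49: 10^1≡10, 10^2≡2, 10^3≡20, 10^4≡4, 10^5≡40, 10^6≡8, 10^7≡31, 10^8≡16, 10^9≡13, 10^10≡32, 10^11≡26, 10^12≡15, 10^13≡3, 10^14≡30, 10^15≡6, 10^16≡11, 10^17≡12, 10^18≡22, 10^19≡24, 10^20≡44, 10^21≡48, 10^22≡39, 10^23≡47, 10^24≡29, 10^25≡45, 10^26≡9, 10^27≡41, 10^28≡18, 10^29≡33, 10^30≡36, 10^31≡17, 10^32≡23, 10^33≡34, 10^34≡46, 10^35≡19, 10^36≡43, 10^37≡38, 10^38≡37, 10^39≡27, 10^40≡25, 10^41≡5, 10^42≡1. Already 10^42≡1, so the order is 42 < 43. No, the actual order is 42.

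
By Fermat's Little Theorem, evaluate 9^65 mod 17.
By Fermat: 9^{16} ≡ 1 mod 17. 65 = 4×16 + 1. So 9^{65} ≡ 9^{1} ≡ 9 mod 17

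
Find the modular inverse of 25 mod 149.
Since 149 is prime, by Fermat 25^(-1) ≡ 25^{147} ≡ 6 mod 149. Verify: 25 × 6 = 150 ≡ 1 mod 149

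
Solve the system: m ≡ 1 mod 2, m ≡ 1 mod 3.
M = 2 × 3 = 6. M₁ = 3, y₁ ≡ 1 mod 2. M₂ = 2, y₂ ≡ 2 mod 3. m = 1×3×1 + 1×2×2 ≡ 1 mod 6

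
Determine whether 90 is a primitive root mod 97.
ord_97(90) divides 96. For each prime q|96: 90^{48}≡96, 90^{32}≡35, none ≡ 1. So 90 has order 96 and is a primitive root mod 97.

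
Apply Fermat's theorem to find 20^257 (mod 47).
By Fermat: 20^{46} ≡ 1 (mod 47). 257 ≡ 27 (mod 46). So 20^{257} ≡ 20^{27} ≡ 35 (mod 47)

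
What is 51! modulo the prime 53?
(52)! = (51)! × (52) ≡ -1 (mod 53). So (51)! ≡ -1 × (52)^(-1) ≡ (-1)×(-1) = 1 (mod 53)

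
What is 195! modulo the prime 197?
(196)! = (195)! × (196) ≡ -1 (mod 197). So (195)! ≡ -1 × (196)^(-1) ≡ (-1)×(-1) = 1 (mod 197)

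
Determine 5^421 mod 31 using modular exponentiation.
Using Fermat: 5^{30} ≡ 1 (mod 31). 421 ≡ 1 (mod 30). So 5^{421} ≡ 5^{1} ≡ 5 (mod 31)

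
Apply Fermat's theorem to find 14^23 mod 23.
By Fermat: 14^{22} ≡ 1 mod 23. So 14^{23} = 14^{22} · 14^{1} ≡ 14^{1} ≡ 14 mod 23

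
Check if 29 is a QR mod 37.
By Euler's criterion: 29^{18} ≡ 36 mod 37. Since this equals -1 (≡ 36), 29 is not a QR.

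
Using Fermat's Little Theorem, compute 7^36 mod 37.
By Fermat's Little Theorem, 7^{36} ≡ 1 mod 37 since 37 is prime and gcd(7, 37) = 1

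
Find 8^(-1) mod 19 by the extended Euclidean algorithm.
Extended GCD: 8(-7) + 19(3) = 1. So 8^(-1) ≡ -7 ≡ 12 mod 19. Verify: 8 × 12 = 96 ≡ 1 mod 19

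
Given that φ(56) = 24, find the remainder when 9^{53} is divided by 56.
By Euler: 9^{24} ≡ 1 mod 56 since gcd(9, 56) = 1. 53 = 2×24 + 5. So 9^{53} ≡ 9^{5} ≡ 25 mod 56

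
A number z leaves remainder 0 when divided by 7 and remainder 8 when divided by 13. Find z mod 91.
M = 7 × 13 = 91. M₁ = 13, y₁ ≡ 6 mod 7. M₂ = 7, y₂ ≡ 2 mod 13. z = 0×13×6 + 8×7×2 ≡ 21 mod 91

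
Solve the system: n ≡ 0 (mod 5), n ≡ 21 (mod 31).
M = 5 × 31 = 155. M₁ = 31, y₁ ≡ 1 (mod 5). M₂ = 5, y₂ ≡ 25 (mod 31). n = 0×31×1 + 21×5×25 ≡ 145 (mod 155)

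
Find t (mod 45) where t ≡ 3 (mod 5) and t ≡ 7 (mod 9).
M = 5 × 9 = 45. M₁ = 9, y₁ ≡ 4 (mod 5). M₂ = 5, y₂ ≡ 2 (mod 9). t = 3×9×4 + 7×5×2 ≡ 43 (mod 45)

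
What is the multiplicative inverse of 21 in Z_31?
Since 31 is prime, by Fermat 21^(-1) ≡ 21^{29} ≡ 3 (mod 31). Verify: 21 × 3 = 63 ≡ 1 (mod 31)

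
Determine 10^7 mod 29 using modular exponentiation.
By repeated squaring (mod 29): 10^{1}≡10, 10^{2}≡13, 10^{4}≡24. Then 10^{7} = 10^{4+2+1} ≡ 24 × 13 × 10 ≡ 17 (mod 29)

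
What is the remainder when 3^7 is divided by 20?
By repeated squaring mod 20: 3^{1}≡3, 3^{2}≡9, 3^{4}≡1. Then 3^{7} = 3^{4+2+1} ≡ 1 × 9 × 3 ≡ 7 mod 20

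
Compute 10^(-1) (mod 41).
Since 41 is prime, by Fermat 10^(-1) ≡ 10^{39} ≡ 37 (mod 41). Verify: 10 × 37 = 370 ≡ 1 (mod 41)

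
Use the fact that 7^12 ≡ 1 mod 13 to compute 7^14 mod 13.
By Fermat: 7^{12} ≡ 1 mod 13. So 7^{14} = 7^{12} · 7^{2} ≡ 7^{2} ≡ 10 mod 13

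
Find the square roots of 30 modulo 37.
The square roots of 30 mod 37 are 17 and 20. Verify: 17² = 289 ≡ 30 mod 37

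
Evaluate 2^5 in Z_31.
By repeated squaring mod 31: 2^{1}≡2, 2^{2}≡4, 2^{4}≡16. Then 2^{5} = 2^{4+1} ≡ 16 × 2 ≡ 1 mod 31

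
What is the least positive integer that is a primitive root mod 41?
g = 6. Powers: [6, 36, 11, 25, 27, 39, ...] generates all 40 non-zero residues.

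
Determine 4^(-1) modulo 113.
Since 113 is prime, by Fermat 4^(-1) ≡ 4^{111} ≡ 85 (mod 113). Verify: 4 × 85 = 340 ≡ 1 (mod 113)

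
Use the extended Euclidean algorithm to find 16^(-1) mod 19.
Extended GCD: 16(6) + 19(-5) = 1. So 16^(-1) ≡ 6 mod 19. Verify: 16 × 6 = 96 ≡ 1 mod 19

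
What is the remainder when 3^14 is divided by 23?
By repeated squaring mod 23: 3^{1}≡3, 3^{2}≡9, 3^{4}≡12, 3^{8}≡6. Then 3^{14} = 3^{8+4+2} ≡ 6 × 12 × 9 ≡ 4 mod 23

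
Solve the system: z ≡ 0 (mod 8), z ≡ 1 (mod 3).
M = 8 × 3 = 24. M₁ = 3, y₁ ≡ 3 (mod 8). M₂ = 8, y₂ ≡ 2 (mod 3). z = 0×3×3 + 1×8×2 ≡ 16 (mod 24)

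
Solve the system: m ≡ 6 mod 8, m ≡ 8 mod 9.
M = 8 × 9 = 72. M₁ = 9, y₁ ≡ 1 mod 8. M₂ = 8, y₂ ≡ 8 mod 9. m = 6×9×1 + 8×8×8 ≡ 62 mod 72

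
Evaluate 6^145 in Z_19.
Using Fermat: 6^{18} ≡ 1 (mod 19). 145 ≡ 1 (mod 18). So 6^{145} ≡ 6^{1} ≡ 6 (mod 19)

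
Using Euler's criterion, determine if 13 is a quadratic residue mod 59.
By Euler's criterion: 13^{29} ≡ 58 (mod 59). Since this equals -1 (≡ 58), 13 is not a QR.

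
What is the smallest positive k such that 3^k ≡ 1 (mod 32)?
Powers of 3 mod 32: 3^1≡3, 3^2≡9, 3^3≡27, 3^4≡17, 3^5≡19, 3^6≡25, 3^7≡11, 3^8≡1. Order = 8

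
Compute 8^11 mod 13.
By repeated squaring (mod 13): 8^{1}≡8, 8^{2}≡12, 8^{4}≡1, 8^{8}≡1. Then 8^{11} = 8^{8+2+1} ≡ 1 × 12 × 8 ≡ 5 (mod 13)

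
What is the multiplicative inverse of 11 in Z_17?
Since 17 is prime, by Fermat 11^(-1) ≡ 11^{15} ≡ 14 (mod 17). Verify: 11 × 14 = 154 ≡ 1 (mod 17)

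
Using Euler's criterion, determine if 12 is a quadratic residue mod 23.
By Euler's criterion: 12^{11} ≡ 1 (mod 23). Since this equals 1, 12 is a QR.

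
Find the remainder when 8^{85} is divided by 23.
By Fermat: 8^{22} ≡ 1 (mod 23). 85 = 3×22 + 19. So 8^{85} ≡ 8^{19} ≡ 4 (mod 23)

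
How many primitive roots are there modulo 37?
There are φ(37-1) = φ(36) = 12 primitive roots modulo 37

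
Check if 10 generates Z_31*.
10^{15} ≡ 1 (mod 31) and 15 < 30, so ord_31(10) = 15 ≠ 30 and 10 is not a primitive root.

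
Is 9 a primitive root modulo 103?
9^{17} ≡ 1 (mod 103) and 17 < 102, so ord_103(9) = 17 ≠ 102 and 9 is not a primitive root.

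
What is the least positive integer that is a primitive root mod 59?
g = 2. Powers: [2, 4, 8, 16, 32, 5, 10, ...] generates all 58 non-zero residues.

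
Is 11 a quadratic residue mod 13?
By Euler's criterion: 11^{6} ≡ 12 mod 13. Since this equals -1 (≡ 12), 11 is not a QR.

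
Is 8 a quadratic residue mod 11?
By Euler's criterion: 8^{5} ≡ 10 mod 11. Since this equals -1 (≡ 10), 8 is not a QR.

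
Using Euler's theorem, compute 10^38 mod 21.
By Euler: 10^{12} ≡ 1 (mod 21) since gcd(10, 21) = 1. 38 = 3×12 + 2. So 10^{38} ≡ 10^{2} ≡ 16 (mod 21)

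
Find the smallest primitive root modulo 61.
g = 2. Powers: [2, 4, 8, 16, 32, 3, 6, 12, 24, ...] generates all 60 non-zero residues.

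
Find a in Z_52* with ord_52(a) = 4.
5 has order 4 mod 52 since 5^{4} ≡ 1 (mod 52) and no smaller power works.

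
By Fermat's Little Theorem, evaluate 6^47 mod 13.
By Fermat: 6^{12} ≡ 1 (mod 13). 47 = 3×12 + 11. So 6^{47} ≡ 6^{11} ≡ 11 (mod 13)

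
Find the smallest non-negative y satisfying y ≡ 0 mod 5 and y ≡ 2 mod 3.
M = 5 × 3 = 15. M₁ = 3, y₁ ≡ 2 mod 5. M₂ = 5, y₂ ≡ 2 mod 3. y = 0×3×2 + 2×5×2 ≡ 5 mod 15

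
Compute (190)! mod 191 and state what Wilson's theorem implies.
(190)! mod 191 = 190. Since this equals -1 mod 191, Wilson confirms 191 is prime.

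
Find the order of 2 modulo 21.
Powers of 2 mod 21: 2^1≡2, 2^2≡4, 2^3≡8, 2^4≡16, 2^5≡11, 2^6≡1. So the order of 2 is 6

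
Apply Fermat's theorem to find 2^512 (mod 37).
By Fermat: 2^{36} ≡ 1 (mod 37). 512 ≡ 8 (mod 36). So 2^{512} ≡ 2^{8} ≡ 34 (mod 37)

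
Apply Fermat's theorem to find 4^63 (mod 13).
By Fermat: 4^{12} ≡ 1 (mod 13). 63 = 5×12 + 3. So 4^{63} ≡ 4^{3} ≡ 12 (mod 13)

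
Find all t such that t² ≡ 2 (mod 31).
The square roots of 2 mod 31 are 8 and 23. Verify: 8² = 64 ≡ 2 (mod 31)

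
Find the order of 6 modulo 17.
Powers of 6 mod 17: 6^1≡6, 6^2≡2, 6^3≡12, 6^4≡4, 6^5≡7, 6^6≡8, 6^7≡14, 6^8≡16, 6^9≡11, 6^10≡15, 6^11≡5, 6^12≡13, 6^13≡10, 6^14≡9, 6^15≡3, 6^16≡1. ord_17(6) = 16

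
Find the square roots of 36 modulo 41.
The square roots of 36 mod 41 are 6 and 35. Verify: 6² = 36 ≡ 36 mod 41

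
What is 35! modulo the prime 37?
(36)! = (35)! × (36) ≡ -1 (mod 37). So (35)! ≡ -1 × (36)^(-1) ≡ (-1)×(-1) = 1 (mod 37)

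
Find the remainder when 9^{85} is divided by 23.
By Fermat: 9^{22} ≡ 1 mod 23. 85 = 3×22 + 19. So 9^{85} ≡ 9^{19} ≡ 13 mod 23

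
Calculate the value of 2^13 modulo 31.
By repeated squaring mod 31: 2^{1}≡2, 2^{2}≡4, 2^{4}≡16, 2^{8}≡8. Then 2^{13} = 2^{8+4+1} ≡ 8 × 16 × 2 ≡ 8 mod 31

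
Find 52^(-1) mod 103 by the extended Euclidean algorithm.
Extended GCD: 52(2) + 103(-1) = 1. So 52^(-1) ≡ 2 mod 103. Verify: 52 × 2 = 104 ≡ 1 mod 103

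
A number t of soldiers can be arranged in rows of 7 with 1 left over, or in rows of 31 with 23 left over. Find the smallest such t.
M = 7 × 31 = 217. M₁ = 31, y₁ ≡ 5 mod 7. M₂ = 7, y₂ ≡ 9 mod 31. t = 1×31×5 + 23×7×9 ≡ 85 mod 217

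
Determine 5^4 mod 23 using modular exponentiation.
5^{4} = 625 ≡ 4 (mod 23)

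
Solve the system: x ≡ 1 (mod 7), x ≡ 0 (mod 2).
M = 7 × 2 = 14. M₁ = 2, y₁ ≡ 4 (mod 7). M₂ = 7, y₂ ≡ 1 (mod 2). x = 1×2×4 + 0×7×1 ≡ 8 (mod 14)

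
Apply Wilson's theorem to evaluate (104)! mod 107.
(106)! = (104)! × (105) × (106) ≡ -1 mod 107. So (104)! ≡ -1 × [(106)(105)]^(-1) ≡ 53 mod 107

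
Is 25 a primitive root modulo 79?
25^{39} ≡ 1 mod 79 and 39 < 78, so ord_79(25) = 39 ≠ 78 and 25 is not a primitive root.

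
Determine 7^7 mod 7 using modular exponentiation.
By repeated squaring mod 7: 7^{1}≡0, 7^{2}≡0, 7^{4}≡0. Then 7^{7} = 7^{4+2+1} ≡ 0 × 0 × 0 ≡ 0 mod 7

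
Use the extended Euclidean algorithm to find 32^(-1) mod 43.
Extended GCD: 32(-4) + 43(3) = 1. So 32^(-1) ≡ -4 ≡ 39 (mod 43). Verify: 32 × 39 = 1248 ≡ 1 (mod 43)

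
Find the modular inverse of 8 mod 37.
Since 37 is prime, by Fermat 8^(-1) ≡ 8^{35} ≡ 14 mod 37. Verify: 8 × 14 = 112 ≡ 1 mod 37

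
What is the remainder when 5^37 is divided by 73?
By repeated squaring mod 73: 5^{1}≡5, 5^{2}≡25, 5^{4}≡41, 5^{8}≡2, 5^{16}≡4, 5^{32}≡16. Then 5^{37} = 5^{32+4+1} ≡ 16 × 41 × 5 ≡ 68 mod 73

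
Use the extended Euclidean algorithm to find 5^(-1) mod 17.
Extended GCD: 5(7) + 17(-2) = 1. So 5^(-1) ≡ 7 (mod 17). Verify: 5 × 7 = 35 ≡ 1 (mod 17)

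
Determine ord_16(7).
Powers of 7 mod 16: 7^1≡7, 7^2≡1. Order = 2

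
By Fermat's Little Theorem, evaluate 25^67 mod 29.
By Fermat: 25^{28} ≡ 1 mod 29. 67 = 2×28 + 11. So 25^{67} ≡ 25^{11} ≡ 24 mod 29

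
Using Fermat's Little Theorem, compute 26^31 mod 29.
By Fermat: 26^{28} ≡ 1 mod 29. So 26^{31} = 26^{28} · 26^{3} ≡ 26^{3} ≡ 2 mod 29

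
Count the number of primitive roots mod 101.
Number of primitive roots mod 101 = φ(p-1) = φ(100) = 40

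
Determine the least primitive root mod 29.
g = 2. Powers: [2, 4, 8, 16, 3, 6, 12, ...] generates all 28 non-zero residues.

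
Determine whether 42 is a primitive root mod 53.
42^{13} ≡ 1 mod 53 and 13 < 52, so ord_53(42) = 13 ≠ 52 and 42 is not a primitive root.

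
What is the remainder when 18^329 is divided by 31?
Using Fermat: 18^{30} ≡ 1 mod 31. 329 ≡ 29 mod 30. So 18^{329} ≡ 18^{29} ≡ 19 mod 31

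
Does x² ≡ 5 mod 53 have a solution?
By Euler's criterion: 5^{26} ≡ 52 mod 53. Since this equals -1 (≡ 52), 5 is not a QR.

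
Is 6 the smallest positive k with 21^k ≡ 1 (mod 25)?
Powers of 21 mod 25: 21^1≡21, 21^2≡16, 21^3≡11, 21^4≡6, 21^5≡1. Already 21^5≡1, so the order is 5 < 6. No, the actual order is 5.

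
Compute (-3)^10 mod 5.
Using Fermat: (-3)^{4} ≡ 1 mod 5. 10 ≡ 2 mod 4. So (-3)^{10} ≡ (-3)^{2} ≡ 4 mod 5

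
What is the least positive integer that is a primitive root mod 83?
g = 2. For each prime q|82: 2^{41}≡82, 2^{2}≡4, none ≡ 1, so ord_83(2) = 82 and 2 is a primitive root.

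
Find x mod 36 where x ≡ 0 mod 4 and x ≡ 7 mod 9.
M = 4 × 9 = 36. M₁ = 9, y₁ ≡ 1 mod 4. M₂ = 4, y₂ ≡ 7 mod 9. x = 0×9×1 + 7×4×7 ≡ 16 mod 36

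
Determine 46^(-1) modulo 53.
Since 53 is prime, by Fermat 46^(-1) ≡ 46^{51} ≡ 15 (mod 53). Verify: 46 × 15 = 690 ≡ 1 (mod 53)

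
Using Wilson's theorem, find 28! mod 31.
(30)! = (28)! × (29) × (30) ≡ -1 mod 31. So (28)! ≡ -1 × [(30)(29)]^(-1) ≡ 15 mod 31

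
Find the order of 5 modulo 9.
Powers of 5 mod 9: 5^1≡5, 5^2≡7, 5^3≡8, 5^4≡4, 5^5≡2, 5^6≡1. So the order of 5 is 6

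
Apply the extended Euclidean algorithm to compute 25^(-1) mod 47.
Extended GCD: 25(-15) + 47(8) = 1. So 25^(-1) ≡ -15 ≡ 32 mod 47. Verify: 25 × 32 = 800 ≡ 1 mod 47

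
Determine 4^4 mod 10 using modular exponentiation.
4^{4} = 256 ≡ 6 mod 10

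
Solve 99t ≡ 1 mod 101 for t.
Since 101 is prime, by Fermat 99^(-1) ≡ 99^{99} ≡ 50 mod 101. Verify: 99 × 50 = 4950 ≡ 1 mod 101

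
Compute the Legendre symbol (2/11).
(2/11) = 2^{5} mod 11 = -1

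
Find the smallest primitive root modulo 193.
g = 5. For each prime q|192: 5^{96}≡192, 5^{64}≡84, none ≡ 1, so ord_193(5) = 192 and 5 is a primitive root.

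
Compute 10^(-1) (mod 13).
Since 13 is prime, by Fermat 10^(-1) ≡ 10^{11} ≡ 4 (mod 13). Verify: 10 × 4 = 40 ≡ 1 (mod 13)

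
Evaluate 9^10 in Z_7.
Using Fermat: 9^{6} ≡ 1 (mod 7). 10 ≡ 4 (mod 6). So 9^{10} ≡ 9^{4} ≡ 2 (mod 7)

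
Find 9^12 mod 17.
By repeated squaring mod 17: 9^{1}≡9, 9^{2}≡13, 9^{4}≡16, 9^{8}≡1. Then 9^{12} = 9^{8+4} ≡ 1 × 16 ≡ 16 mod 17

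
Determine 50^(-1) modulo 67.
Since 67 is prime, by Fermat 50^(-1) ≡ 50^{65} ≡ 63 (mod 67). Verify: 50 × 63 = 3150 ≡ 1 (mod 67)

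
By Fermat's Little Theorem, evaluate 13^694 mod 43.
By Fermat: 13^{42} ≡ 1 (mod 43). 694 ≡ 22 (mod 42). So 13^{694} ≡ 13^{22} ≡ 13 (mod 43)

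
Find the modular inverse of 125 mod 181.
Since 181 is prime, by Fermat 125^(-1) ≡ 125^{179} ≡ 42 mod 181. Verify: 125 × 42 = 5250 ≡ 1 mod 181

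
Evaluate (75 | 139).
(75/139) = 75^{69} mod 139 = -1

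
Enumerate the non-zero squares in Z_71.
Squares in Z_71*: {1, 2, 3, 4, 5, 6, 8, 9, 10, 12, 15, 16, 18, 19, 20, 24, 25, 27, 29, 30, 32, 36, 37, 38, 40, 43, 45, 48, 49, 50, 54, 57, 58, 60, 64}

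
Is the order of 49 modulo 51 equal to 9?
Powers of 49 mod 51: 49^1≡49, 49^2≡4, 49^3≡43, 49^4≡16, 49^5≡19, 49^6≡13, 49^7≡25, 49^8≡1. Already 49^8≡1, so the order is 8 < 9. No, the actual order is 8.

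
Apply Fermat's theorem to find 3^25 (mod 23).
By Fermat: 3^{22} ≡ 1 (mod 23). So 3^{25} = 3^{22} · 3^{3} ≡ 3^{3} ≡ 4 (mod 23)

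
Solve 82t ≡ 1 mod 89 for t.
Since 89 is prime, by Fermat 82^(-1) ≡ 82^{87} ≡ 38 mod 89. Verify: 82 × 38 = 3116 ≡ 1 mod 89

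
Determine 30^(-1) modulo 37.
Since 37 is prime, by Fermat 30^(-1) ≡ 30^{35} ≡ 21 (mod 37). Verify: 30 × 21 = 630 ≡ 1 (mod 37)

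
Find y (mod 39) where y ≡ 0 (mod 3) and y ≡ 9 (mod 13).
M = 3 × 13 = 39. M₁ = 13, y₁ ≡ 1 (mod 3). M₂ = 3, y₂ ≡ 9 (mod 13). y = 0×13×1 + 9×3×9 ≡ 9 (mod 39)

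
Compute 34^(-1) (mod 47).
Since 47 is prime, by Fermat 34^(-1) ≡ 34^{45} ≡ 18 (mod 47). Verify: 34 × 18 = 612 ≡ 1 (mod 47)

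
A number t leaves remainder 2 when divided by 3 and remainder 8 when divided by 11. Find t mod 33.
M = 3 × 11 = 33. M₁ = 11, y₁ ≡ 2 mod 3. M₂ = 3, y₂ ≡ 4 mod 11. t = 2×11×2 + 8×3×4 ≡ 8 mod 33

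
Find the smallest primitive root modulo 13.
g = 2. Powers: [2, 4, 8, 3, 6, 12, ...] generates all 12 non-zero residues.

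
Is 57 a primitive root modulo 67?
ord_67(57) divides 66. For each prime q|66: 57^{33}≡66, 57^{22}≡37, 57^{6}≡25, none ≡ 1. So 57 has order 66 and is a primitive root mod 67.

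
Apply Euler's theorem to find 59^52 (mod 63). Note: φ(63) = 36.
By Euler: 59^{36} ≡ 1 (mod 63) since gcd(59, 63) = 1. 52 = 1×36 + 16. So 59^{52} ≡ 59^{16} ≡ 4 (mod 63)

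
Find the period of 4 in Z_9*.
Powers of 4 mod 9: 4^1≡4, 4^2≡7, 4^3≡1. So the order of 4 is 3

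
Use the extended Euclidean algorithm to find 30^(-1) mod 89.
Extended GCD: 30(3) + 89(-1) = 1. So 30^(-1) ≡ 3 (mod 89). Verify: 30 × 3 = 90 ≡ 1 (mod 89)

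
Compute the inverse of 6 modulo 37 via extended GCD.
Extended GCD: 6(-6) + 37(1) = 1. So 6^(-1) ≡ -6 ≡ 31 mod 37. Verify: 6 × 31 = 186 ≡ 1 mod 37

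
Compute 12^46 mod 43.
Using Fermat: 12^{42} ≡ 1 mod 43. 46 ≡ 4 mod 42. So 12^{46} ≡ 12^{4} ≡ 10 mod 43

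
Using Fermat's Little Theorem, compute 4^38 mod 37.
By Fermat: 4^{36} ≡ 1 mod 37. So 4^{38} = 4^{36} · 4^{2} ≡ 4^{2} ≡ 16 mod 37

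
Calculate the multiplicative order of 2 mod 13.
Powers of 2 mod 13: 2^1≡2, 2^2≡4, 2^3≡8, 2^4≡3, 2^5≡6, 2^6≡12, 2^7≡11, 2^8≡9, 2^9≡5, 2^10≡10, 2^11≡7, 2^12≡1. So the order of 2 is 12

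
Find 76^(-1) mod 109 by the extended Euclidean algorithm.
Extended GCD: 76(33) + 109(-23) = 1. So 76^(-1) ≡ 33 mod 109. Verify: 76 × 33 = 2508 ≡ 1 mod 109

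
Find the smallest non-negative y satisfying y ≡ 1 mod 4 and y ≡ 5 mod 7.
M = 4 × 7 = 28. M₁ = 7, y₁ ≡ 3 mod 4. M₂ = 4, y₂ ≡ 2 mod 7. y = 1×7×3 + 5×4×2 ≡ 5 mod 28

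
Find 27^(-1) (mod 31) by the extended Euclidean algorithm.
Extended GCD: 27(-8) + 31(7) = 1. So 27^(-1) ≡ -8 ≡ 23 (mod 31). Verify: 27 × 23 = 621 ≡ 1 (mod 31)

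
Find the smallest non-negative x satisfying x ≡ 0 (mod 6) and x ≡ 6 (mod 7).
M = 6 × 7 = 42. M₁ = 7, y₁ ≡ 1 (mod 6). M₂ = 6, y₂ ≡ 6 (mod 7). x = 0×7×1 + 6×6×6 ≡ 6 (mod 42)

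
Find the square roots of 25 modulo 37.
The square roots of 25 mod 37 are 5 and 32. Verify: 5² = 25 ≡ 25 mod 37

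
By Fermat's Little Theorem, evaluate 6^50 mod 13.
By Fermat: 6^{12} ≡ 1 (mod 13). 50 = 4×12 + 2. So 6^{50} ≡ 6^{2} ≡ 10 (mod 13)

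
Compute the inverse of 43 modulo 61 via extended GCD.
Extended GCD: 43(-17) + 61(12) = 1. So 43^(-1) ≡ -17 ≡ 44 (mod 61). Verify: 43 × 44 = 1892 ≡ 1 (mod 61)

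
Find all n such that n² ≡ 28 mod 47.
The square roots of 28 mod 47 are 34 and 13. Verify: 34² = 1156 ≡ 28 mod 47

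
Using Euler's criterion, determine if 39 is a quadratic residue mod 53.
By Euler's criterion: 39^{26} ≡ 52 mod 53. Since this equals -1 (≡ 52), 39 is not a QR.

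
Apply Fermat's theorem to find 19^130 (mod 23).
By Fermat: 19^{22} ≡ 1 (mod 23). 130 = 5×22 + 20. So 19^{130} ≡ 19^{20} ≡ 13 (mod 23)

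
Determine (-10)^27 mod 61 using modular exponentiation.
By repeated squaring mod 61: (-10)^{1}≡51, (-10)^{2}≡39, (-10)^{4}≡57, (-10)^{8}≡16, (-10)^{16}≡12. Then (-10)^{27} = (-10)^{16+8+2+1} ≡ 12 × 16 × 39 × 51 ≡ 28 mod 61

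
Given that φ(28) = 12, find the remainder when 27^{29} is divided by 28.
By Euler: 27^{12} ≡ 1 mod 28 since gcd(27, 28) = 1. 29 = 2×12 + 5. So 27^{29} ≡ 27^{5} ≡ 27 mod 28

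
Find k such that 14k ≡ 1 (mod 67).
Since 67 is prime, by Fermat 14^(-1) ≡ 14^{65} ≡ 24 (mod 67). Verify: 14 × 24 = 336 ≡ 1 (mod 67)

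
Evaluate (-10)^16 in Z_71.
By repeated squaring (mod 71): (-10)^{1}≡61, (-10)^{2}≡29, (-10)^{4}≡60, (-10)^{8}≡50, (-10)^{16}≡15. So (-10)^{16} ≡ 15 (mod 71)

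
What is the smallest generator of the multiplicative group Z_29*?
g = 2. Powers: [2, 4, 8, 16, 3, 6, 12, 24, 19, ...] generates all 28 non-zero residues.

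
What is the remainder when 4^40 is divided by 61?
By repeated squaring mod 61: 4^{1}≡4, 4^{2}≡16, 4^{4}≡12, 4^{8}≡22, 4^{16}≡57, 4^{32}≡16. Then 4^{40} = 4^{32+8} ≡ 16 × 22 ≡ 47 mod 61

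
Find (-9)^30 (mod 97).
By repeated squaring (mod 97): (-9)^{1}≡88, (-9)^{2}≡81, (-9)^{4}≡62, (-9)^{8}≡61, (-9)^{16}≡35. Then (-9)^{30} = (-9)^{16+8+4+2} ≡ 35 × 61 × 62 × 81 ≡ 75 (mod 97)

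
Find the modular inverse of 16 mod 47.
Since 47 is prime, by Fermat 16^(-1) ≡ 16^{45} ≡ 3 mod 47. Verify: 16 × 3 = 48 ≡ 1 mod 47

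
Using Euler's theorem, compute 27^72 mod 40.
By Euler: 27^{16} ≡ 1 (mod 40) since gcd(27, 40) = 1. 72 = 4×16 + 8. So 27^{72} ≡ 27^{8} ≡ 1 (mod 40)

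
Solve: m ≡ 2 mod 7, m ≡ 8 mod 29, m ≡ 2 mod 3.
M = 7 × 29 × 3 = 609. M₁ = 87, y₁ ≡ 5 mod 7. M₂ = 21, y₂ ≡ 18 mod 29. M₃ = 203, y₃ ≡ 2 mod 3. m = 2×87×5 + 8×21×18 + 2×203×2 ≡ 443 mod 609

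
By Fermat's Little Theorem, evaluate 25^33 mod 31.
By Fermat: 25^{30} ≡ 1 (mod 31). So 25^{33} = 25^{30} · 25^{3} ≡ 25^{3} ≡ 1 (mod 31)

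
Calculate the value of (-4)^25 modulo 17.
Using Fermat: (-4)^{16} ≡ 1 (mod 17). 25 ≡ 9 (mod 16). So (-4)^{25} ≡ (-4)^{9} ≡ 13 (mod 17)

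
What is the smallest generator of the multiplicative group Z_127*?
g = 3. Powers: [3, 9, 27, 81, 116, 94, 28, ...] generates all 126 non-zero residues.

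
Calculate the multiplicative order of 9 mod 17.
Powers of 9 mod 17: 9^1≡9, 9^2≡13, 9^3≡15, 9^4≡16, 9^5≡8, 9^6≡4, 9^7≡2, 9^8≡1. Order = 8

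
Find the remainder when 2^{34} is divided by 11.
By Fermat: 2^{10} ≡ 1 mod 11. 34 = 3×10 + 4. So 2^{34} ≡ 2^{4} ≡ 5 mod 11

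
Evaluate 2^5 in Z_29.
By repeated squaring (mod 29): 2^{1}≡2, 2^{2}≡4, 2^{4}≡16. Then 2^{5} = 2^{4+1} ≡ 16 × 2 ≡ 3 (mod 29)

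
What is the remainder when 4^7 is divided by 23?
By repeated squaring (mod 23): 4^{1}≡4, 4^{2}≡16, 4^{4}≡3. Then 4^{7} = 4^{4+2+1} ≡ 3 × 16 × 4 ≡ 8 (mod 23)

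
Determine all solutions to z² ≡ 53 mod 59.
The square roots of 53 mod 59 are 17 and 42. Verify: 17² = 289 ≡ 53 mod 59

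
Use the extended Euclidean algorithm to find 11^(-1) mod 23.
Extended GCD: 11(-2) + 23(1) = 1. So 11^(-1) ≡ -2 ≡ 21 mod 23. Verify: 11 × 21 = 231 ≡ 1 mod 23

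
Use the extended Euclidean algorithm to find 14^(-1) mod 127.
Extended GCD: 14(-9) + 127(1) = 1. So 14^(-1) ≡ -9 ≡ 118 (mod 127). Verify: 14 × 118 = 1652 ≡ 1 (mod 127)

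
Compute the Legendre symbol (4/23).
(4/23) = 4^{11} mod 23 = 1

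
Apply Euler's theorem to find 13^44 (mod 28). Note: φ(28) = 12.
By Euler: 13^{12} ≡ 1 (mod 28) since gcd(13, 28) = 1. 44 = 3×12 + 8. So 13^{44} ≡ 13^{8} ≡ 1 (mod 28)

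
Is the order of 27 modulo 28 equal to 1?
Powers of 27 mod 28: 27^1≡27, 27^2≡1. 27^1≡27≢1, so ord ≠ 1. No, the actual order is 2.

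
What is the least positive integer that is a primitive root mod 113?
g = 3. For each prime q|112: 3^{56}≡112, 3^{16}≡49, none ≡ 1, so ord_113(3) = 112 and 3 is a primitive root.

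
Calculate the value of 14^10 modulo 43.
By repeated squaring mod 43: 14^{1}≡14, 14^{2}≡24, 14^{4}≡17, 14^{8}≡31. Then 14^{10} = 14^{8+2} ≡ 31 × 24 ≡ 13 mod 43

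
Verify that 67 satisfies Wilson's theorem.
(66)! mod 67 = 66. Since this equals -1 mod 67, Wilson confirms 67 is prime.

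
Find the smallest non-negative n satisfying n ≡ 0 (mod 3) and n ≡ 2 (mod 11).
M = 3 × 11 = 33. M₁ = 11, y₁ ≡ 2 (mod 3). M₂ = 3, y₂ ≡ 4 (mod 11). n = 0×11×2 + 2×3×4 ≡ 24 (mod 33)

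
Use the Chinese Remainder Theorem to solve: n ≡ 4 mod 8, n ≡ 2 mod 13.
M = 8 × 13 = 104. M₁ = 13, y₁ ≡ 5 mod 8. M₂ = 8, y₂ ≡ 5 mod 13. n = 4×13×5 + 2×8×5 ≡ 28 mod 104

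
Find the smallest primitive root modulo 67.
g = 2. For each prime q|66: 2^{33}≡66, 2^{22}≡37, 2^{6}≡64, none ≡ 1, so ord_67(2) = 66 and 2 is a primitive root.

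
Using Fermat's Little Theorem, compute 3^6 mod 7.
By Fermat's Little Theorem, 3^{6} ≡ 1 mod 7 since 7 is prime and gcd(3, 7) = 1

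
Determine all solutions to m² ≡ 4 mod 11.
The square roots of 4 mod 11 are 9 and 2. Verify: 9² = 81 ≡ 4 mod 11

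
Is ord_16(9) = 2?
Powers of 9 mod 16: 9^1≡9, 9^2≡1. First k with 9^k≡1 is k=2. Yes, ord_16(9) = 2.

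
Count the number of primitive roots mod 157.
A prime p has φ(p-1) primitive roots; here φ(156) = 48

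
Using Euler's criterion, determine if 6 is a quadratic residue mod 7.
By Euler's criterion: 6^{3} ≡ 6 mod 7. Since this equals -1 (≡ 6), 6 is not a QR.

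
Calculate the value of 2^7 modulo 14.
By repeated squaring mod 14: 2^{1}≡2, 2^{2}≡4, 2^{4}≡2. Then 2^{7} = 2^{4+2+1} ≡ 2 × 4 × 2 ≡ 2 mod 14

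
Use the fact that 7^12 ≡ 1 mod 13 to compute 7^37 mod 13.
By Fermat: 7^{12} ≡ 1 mod 13. 37 = 3×12 + 1. So 7^{37} ≡ 7^{1} ≡ 7 mod 13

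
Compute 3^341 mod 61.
Using Fermat: 3^{60} ≡ 1 mod 61. 341 ≡ 41 mod 60. So 3^{341} ≡ 3^{41} ≡ 3 mod 61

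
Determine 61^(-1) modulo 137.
Since 137 is prime, by Fermat 61^(-1) ≡ 61^{135} ≡ 9 (mod 137). Verify: 61 × 9 = 549 ≡ 1 (mod 137)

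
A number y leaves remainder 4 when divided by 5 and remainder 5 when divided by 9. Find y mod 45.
M = 5 × 9 = 45. M₁ = 9, y₁ ≡ 4 mod 5. M₂ = 5, y₂ ≡ 2 mod 9. y = 4×9×4 + 5×5×2 ≡ 14 mod 45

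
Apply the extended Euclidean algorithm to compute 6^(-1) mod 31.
Extended GCD: 6(-5) + 31(1) = 1. So 6^(-1) ≡ -5 ≡ 26 (mod 31). Verify: 6 × 26 = 156 ≡ 1 (mod 31)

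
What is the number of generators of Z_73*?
A prime p has φ(p-1) primitive roots; here φ(72) = 24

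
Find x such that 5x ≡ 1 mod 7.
Since 7 is prime, by Fermat 5^(-1) ≡ 5^{5} ≡ 3 mod 7. Verify: 5 × 3 = 15 ≡ 1 mod 7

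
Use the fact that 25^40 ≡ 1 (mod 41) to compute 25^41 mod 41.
By Fermat: 25^{40} ≡ 1 (mod 41). So 25^{41} = 25^{40} · 25^{1} ≡ 25^{1} ≡ 25 (mod 41)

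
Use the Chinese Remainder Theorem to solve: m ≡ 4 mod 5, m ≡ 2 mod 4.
M = 5 × 4 = 20. M₁ = 4, y₁ ≡ 4 mod 5. M₂ = 5, y₂ ≡ 1 mod 4. m = 4×4×4 + 2×5×1 ≡ 14 mod 20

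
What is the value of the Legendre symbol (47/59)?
(47/59) = 47^{29} mod 59 = -1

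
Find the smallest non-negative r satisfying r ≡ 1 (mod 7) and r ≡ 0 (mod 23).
M = 7 × 23 = 161. M₁ = 23, y₁ ≡ 4 (mod 7). M₂ = 7, y₂ ≡ 10 (mod 23). r = 1×23×4 + 0×7×10 ≡ 92 (mod 161)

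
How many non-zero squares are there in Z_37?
For prime 37, there are (p-1)/2 = (37-1)/2 = 18 quadratic residues (excluding 0).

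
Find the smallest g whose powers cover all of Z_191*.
g = 19. For each prime q|190: 19^{95}≡190, 19^{38}≡39, 19^{10}≡52, none ≡ 1, so ord_191(19) = 190 and 19 is a primitive root.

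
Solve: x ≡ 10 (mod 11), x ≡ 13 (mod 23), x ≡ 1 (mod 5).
M = 11 × 23 × 5 = 1265. M₁ = 115, y₁ ≡ 9 (mod 11). M₂ = 55, y₂ ≡ 18 (mod 23). M₃ = 253, y₃ ≡ 2 (mod 5). x = 10×115×9 + 13×55×18 + 1×253×2 ≡ 956 (mod 1265)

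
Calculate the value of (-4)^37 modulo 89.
By repeated squaring (mod 89): (-4)^{1}≡85, (-4)^{2}≡16, (-4)^{4}≡78, (-4)^{8}≡32, (-4)^{16}≡45, (-4)^{32}≡67. Then (-4)^{37} = (-4)^{32+4+1} ≡ 67 × 78 × 85 ≡ 11 (mod 89)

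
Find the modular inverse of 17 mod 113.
Since 113 is prime, by Fermat 17^(-1) ≡ 17^{111} ≡ 20 mod 113. Verify: 17 × 20 = 340 ≡ 1 mod 113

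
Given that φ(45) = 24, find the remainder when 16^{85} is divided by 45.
By Euler: 16^{24} ≡ 1 mod 45 since gcd(16, 45) = 1. 85 = 3×24 + 13. So 16^{85} ≡ 16^{13} ≡ 16 mod 45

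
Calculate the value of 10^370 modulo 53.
Using Fermat: 10^{52} ≡ 1 (mod 53). 370 ≡ 6 (mod 52). So 10^{370} ≡ 10^{6} ≡ 49 (mod 53)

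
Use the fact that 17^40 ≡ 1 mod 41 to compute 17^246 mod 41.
By Fermat: 17^{40} ≡ 1 mod 41. 246 ≡ 6 mod 40. So 17^{246} ≡ 17^{6} ≡ 8 mod 41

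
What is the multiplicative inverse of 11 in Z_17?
Since 17 is prime, by Fermat 11^(-1) ≡ 11^{15} ≡ 14 (mod 17). Verify: 11 × 14 = 154 ≡ 1 (mod 17)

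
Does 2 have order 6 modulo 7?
2^{3} ≡ 1 (mod 7) and 3 < 6, so ord_7(2) = 3 ≠ 6 and 2 is not a primitive root.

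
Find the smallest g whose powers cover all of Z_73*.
g = 5. Powers: [5, 25, 52, 41, 59, 3, 15, 2, 10, 50, ...] generates all 72 non-zero residues.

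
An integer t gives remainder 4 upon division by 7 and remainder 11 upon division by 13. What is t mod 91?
M = 7 × 13 = 91. M₁ = 13, y₁ ≡ 6 mod 7. M₂ = 7, y₂ ≡ 2 mod 13. t = 4×13×6 + 11×7×2 ≡ 11 mod 91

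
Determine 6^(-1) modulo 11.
Since 11 is prime, by Fermat 6^(-1) ≡ 6^{9} ≡ 2 (mod 11). Verify: 6 × 2 = 12 ≡ 1 (mod 11)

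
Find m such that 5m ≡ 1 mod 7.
Since 7 is prime, by Fermat 5^(-1) ≡ 5^{5} ≡ 3 mod 7. Verify: 5 × 3 = 15 ≡ 1 mod 7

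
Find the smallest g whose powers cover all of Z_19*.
g = 2. Powers: [2, 4, 8, 16, 13, 7, 14, 9, ...] generates all 18 non-zero residues.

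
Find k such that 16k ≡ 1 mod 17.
Since 17 is prime, by Fermat 16^(-1) ≡ 16^{15} ≡ 16 mod 17. Verify: 16 × 16 = 256 ≡ 1 mod 17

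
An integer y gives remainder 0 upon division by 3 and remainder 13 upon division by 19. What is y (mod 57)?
M = 3 × 19 = 57. M₁ = 19, y₁ ≡ 1 (mod 3). M₂ = 3, y₂ ≡ 13 (mod 19). y = 0×19×1 + 13×3×13 ≡ 51 (mod 57)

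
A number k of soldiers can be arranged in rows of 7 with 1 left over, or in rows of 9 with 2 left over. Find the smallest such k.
M = 7 × 9 = 63. M₁ = 9, y₁ ≡ 4 mod 7. M₂ = 7, y₂ ≡ 4 mod 9. k = 1×9×4 + 2×7×4 ≡ 29 mod 63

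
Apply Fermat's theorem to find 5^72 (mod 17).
By Fermat: 5^{16} ≡ 1 (mod 17). 72 = 4×16 + 8. So 5^{72} ≡ 5^{8} ≡ 16 (mod 17)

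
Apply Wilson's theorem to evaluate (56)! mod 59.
(58)! = (56)! × (57) × (58) ≡ -1 (mod 59). So (56)! ≡ -1 × [(58)(57)]^(-1) ≡ 29 (mod 59)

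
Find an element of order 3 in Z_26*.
3 has order 3 mod 26 since 3^{3} ≡ 1 (mod 26) and no smaller power works.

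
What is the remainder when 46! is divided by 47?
By Wilson's theorem, (46)! ≡ -1 ≡ 46 (mod 47)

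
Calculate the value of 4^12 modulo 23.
By repeated squaring (mod 23): 4^{1}≡4, 4^{2}≡16, 4^{4}≡3, 4^{8}≡9. Then 4^{12} = 4^{8+4} ≡ 9 × 3 ≡ 4 (mod 23)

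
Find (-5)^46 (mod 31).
Using Fermat: (-5)^{30} ≡ 1 (mod 31). 46 ≡ 16 (mod 30). So (-5)^{46} ≡ (-5)^{16} ≡ 5 (mod 31)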